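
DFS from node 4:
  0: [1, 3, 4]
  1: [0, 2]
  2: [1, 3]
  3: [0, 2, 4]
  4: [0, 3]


Visit 4, push [3, 0]
Visit 0, push [3, 1]
Visit 1, push [2]
Visit 2, push [3]
Visit 3, push []

DFS order: [4, 0, 1, 2, 3]


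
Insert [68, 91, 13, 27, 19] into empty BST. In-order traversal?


Insert 68: root
Insert 91: R from 68
Insert 13: L from 68
Insert 27: L from 68 -> R from 13
Insert 19: L from 68 -> R from 13 -> L from 27

In-order: [13, 19, 27, 68, 91]


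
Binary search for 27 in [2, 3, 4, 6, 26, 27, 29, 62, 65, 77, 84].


Step 1: lo=0, hi=10, mid=5, val=27

Found at index 5


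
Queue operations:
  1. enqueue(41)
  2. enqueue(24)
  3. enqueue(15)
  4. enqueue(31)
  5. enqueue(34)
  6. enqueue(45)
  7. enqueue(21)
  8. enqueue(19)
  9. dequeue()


enqueue(41) -> [41]
enqueue(24) -> [41, 24]
enqueue(15) -> [41, 24, 15]
enqueue(31) -> [41, 24, 15, 31]
enqueue(34) -> [41, 24, 15, 31, 34]
enqueue(45) -> [41, 24, 15, 31, 34, 45]
enqueue(21) -> [41, 24, 15, 31, 34, 45, 21]
enqueue(19) -> [41, 24, 15, 31, 34, 45, 21, 19]
dequeue()->41, [24, 15, 31, 34, 45, 21, 19]

Final queue: [24, 15, 31, 34, 45, 21, 19]


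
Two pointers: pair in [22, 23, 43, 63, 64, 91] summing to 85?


lo=0(22)+hi=5(91)=113
lo=0(22)+hi=4(64)=86
lo=0(22)+hi=3(63)=85

Yes: 22+63=85


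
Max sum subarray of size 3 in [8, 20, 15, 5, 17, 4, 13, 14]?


[0:3]: 43
[1:4]: 40
[2:5]: 37
[3:6]: 26
[4:7]: 34
[5:8]: 31

Max: 43 at [0:3]


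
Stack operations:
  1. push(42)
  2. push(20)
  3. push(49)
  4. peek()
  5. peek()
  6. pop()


push(42) -> [42]
push(20) -> [42, 20]
push(49) -> [42, 20, 49]
peek()->49
peek()->49
pop()->49, [42, 20]

Final stack: [42, 20]


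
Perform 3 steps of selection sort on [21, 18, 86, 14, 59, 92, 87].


Initial: [21, 18, 86, 14, 59, 92, 87]
Step 1: min=14 at 3
  Swap: [14, 18, 86, 21, 59, 92, 87]
Step 2: min=18 at 1
  Swap: [14, 18, 86, 21, 59, 92, 87]
Step 3: min=21 at 3
  Swap: [14, 18, 21, 86, 59, 92, 87]

After 3 steps: [14, 18, 21, 86, 59, 92, 87]


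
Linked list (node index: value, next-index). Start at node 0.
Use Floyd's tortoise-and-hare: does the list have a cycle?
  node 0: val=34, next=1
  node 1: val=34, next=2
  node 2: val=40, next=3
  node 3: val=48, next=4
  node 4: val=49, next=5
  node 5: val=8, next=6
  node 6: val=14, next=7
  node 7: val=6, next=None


Floyd's tortoise (slow, +1) and hare (fast, +2):
  init: slow=0, fast=0
  step 1: slow=1, fast=2
  step 2: slow=2, fast=4
  step 3: slow=3, fast=6
  step 4: fast 6->7->None, no cycle

Cycle: no


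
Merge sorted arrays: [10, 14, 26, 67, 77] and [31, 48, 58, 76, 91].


Take 10 from A
Take 14 from A
Take 26 from A
Take 31 from B
Take 48 from B
Take 58 from B
Take 67 from A
Take 76 from B
Take 77 from A

Merged: [10, 14, 26, 31, 48, 58, 67, 76, 77, 91]


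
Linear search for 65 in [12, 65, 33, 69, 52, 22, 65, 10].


i=0: 12!=65
i=1: 65==65 found!

Found at 1, 2 comps


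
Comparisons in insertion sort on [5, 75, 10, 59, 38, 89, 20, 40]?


Algorithm: insertion sort
Input: [5, 75, 10, 59, 38, 89, 20, 40]
Sorted: [5, 10, 20, 38, 40, 59, 75, 89]

18


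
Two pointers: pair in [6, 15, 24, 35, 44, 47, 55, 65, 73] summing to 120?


lo=0(6)+hi=8(73)=79
lo=1(15)+hi=8(73)=88
lo=2(24)+hi=8(73)=97
lo=3(35)+hi=8(73)=108
lo=4(44)+hi=8(73)=117
lo=5(47)+hi=8(73)=120

Yes: 47+73=120


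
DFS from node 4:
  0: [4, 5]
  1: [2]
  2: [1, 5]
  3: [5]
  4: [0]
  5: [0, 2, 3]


Visit 4, push [0]
Visit 0, push [5]
Visit 5, push [3, 2]
Visit 2, push [1]
Visit 1, push []
Visit 3, push []

DFS order: [4, 0, 5, 2, 1, 3]


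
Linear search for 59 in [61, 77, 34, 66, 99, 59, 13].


i=0: 61!=59
i=1: 77!=59
i=2: 34!=59
i=3: 66!=59
i=4: 99!=59
i=5: 59==59 found!

Found at 5, 6 comps


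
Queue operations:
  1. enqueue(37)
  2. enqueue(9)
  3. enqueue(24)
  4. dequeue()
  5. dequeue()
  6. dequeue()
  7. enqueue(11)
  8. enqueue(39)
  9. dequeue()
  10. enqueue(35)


enqueue(37) -> [37]
enqueue(9) -> [37, 9]
enqueue(24) -> [37, 9, 24]
dequeue()->37, [9, 24]
dequeue()->9, [24]
dequeue()->24, []
enqueue(11) -> [11]
enqueue(39) -> [11, 39]
dequeue()->11, [39]
enqueue(35) -> [39, 35]

Final queue: [39, 35]


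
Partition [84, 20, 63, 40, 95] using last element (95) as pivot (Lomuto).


Pivot: 95
  84 <= 95: advance i (no swap)
  20 <= 95: advance i (no swap)
  63 <= 95: advance i (no swap)
  40 <= 95: advance i (no swap)
Place pivot at 4: [84, 20, 63, 40, 95]

Partitioned: [84, 20, 63, 40, 95]


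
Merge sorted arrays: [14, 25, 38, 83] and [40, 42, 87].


Take 14 from A
Take 25 from A
Take 38 from A
Take 40 from B
Take 42 from B
Take 83 from A

Merged: [14, 25, 38, 40, 42, 83, 87]


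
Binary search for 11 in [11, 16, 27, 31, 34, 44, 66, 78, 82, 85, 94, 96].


Step 1: lo=0, hi=11, mid=5, val=44
Step 2: lo=0, hi=4, mid=2, val=27
Step 3: lo=0, hi=1, mid=0, val=11

Found at index 0


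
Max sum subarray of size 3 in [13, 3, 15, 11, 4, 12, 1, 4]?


[0:3]: 31
[1:4]: 29
[2:5]: 30
[3:6]: 27
[4:7]: 17
[5:8]: 17

Max: 31 at [0:3]


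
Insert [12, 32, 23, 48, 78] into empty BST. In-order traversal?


Insert 12: root
Insert 32: R from 12
Insert 23: R from 12 -> L from 32
Insert 48: R from 12 -> R from 32
Insert 78: R from 12 -> R from 32 -> R from 48

In-order: [12, 23, 32, 48, 78]


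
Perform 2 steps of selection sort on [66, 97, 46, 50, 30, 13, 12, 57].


Initial: [66, 97, 46, 50, 30, 13, 12, 57]
Step 1: min=12 at 6
  Swap: [12, 97, 46, 50, 30, 13, 66, 57]
Step 2: min=13 at 5
  Swap: [12, 13, 46, 50, 30, 97, 66, 57]

After 2 steps: [12, 13, 46, 50, 30, 97, 66, 57]


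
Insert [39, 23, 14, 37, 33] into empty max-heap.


Insert 39: [39]
Insert 23: [39, 23]
Insert 14: [39, 23, 14]
Insert 37: [39, 37, 14, 23]
Insert 33: [39, 37, 14, 23, 33]

Final heap: [39, 37, 14, 23, 33]


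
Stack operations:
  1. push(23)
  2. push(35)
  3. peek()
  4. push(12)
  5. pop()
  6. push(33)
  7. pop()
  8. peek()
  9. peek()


push(23) -> [23]
push(35) -> [23, 35]
peek()->35
push(12) -> [23, 35, 12]
pop()->12, [23, 35]
push(33) -> [23, 35, 33]
pop()->33, [23, 35]
peek()->35
peek()->35

Final stack: [23, 35]


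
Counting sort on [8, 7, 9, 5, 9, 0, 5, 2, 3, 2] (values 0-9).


Input: [8, 7, 9, 5, 9, 0, 5, 2, 3, 2]
Counts: [1, 0, 2, 1, 0, 2, 0, 1, 1, 2]

Sorted: [0, 2, 2, 3, 5, 5, 7, 8, 9, 9]


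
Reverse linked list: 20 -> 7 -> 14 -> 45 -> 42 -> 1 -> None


Step 1: curr=20, set curr.next=prev(None) | reversed so far: 20
Step 2: curr=7, set curr.next=prev(20) | reversed so far: 7 -> 20
Step 3: curr=14, set curr.next=prev(7) | reversed so far: 14 -> 7 -> 20
Step 4: curr=45, set curr.next=prev(14) | reversed so far: 45 -> 14 -> 7 -> 20
Step 5: curr=42, set curr.next=prev(45) | reversed so far: 42 -> 45 -> 14 -> 7 -> 20
Step 6: curr=1, set curr.next=prev(42) | reversed so far: 1 -> 42 -> 45 -> 14 -> 7 -> 20

1 -> 42 -> 45 -> 14 -> 7 -> 20 -> None


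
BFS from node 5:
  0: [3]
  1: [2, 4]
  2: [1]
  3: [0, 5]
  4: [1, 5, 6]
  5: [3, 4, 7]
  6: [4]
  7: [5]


Visit 5, enqueue [3, 4, 7]
Visit 3, enqueue [0]
Visit 4, enqueue [1, 6]
Visit 7, enqueue []
Visit 0, enqueue []
Visit 1, enqueue [2]
Visit 6, enqueue []
Visit 2, enqueue []

BFS order: [5, 3, 4, 7, 0, 1, 6, 2]


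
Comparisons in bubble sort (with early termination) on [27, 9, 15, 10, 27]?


Algorithm: bubble sort (with early termination)
Input: [27, 9, 15, 10, 27]
Sorted: [9, 10, 15, 27, 27]

9


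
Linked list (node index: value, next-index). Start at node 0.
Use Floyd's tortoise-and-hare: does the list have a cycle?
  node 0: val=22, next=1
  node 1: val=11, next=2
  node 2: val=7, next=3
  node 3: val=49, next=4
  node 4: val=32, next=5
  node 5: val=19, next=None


Floyd's tortoise (slow, +1) and hare (fast, +2):
  init: slow=0, fast=0
  step 1: slow=1, fast=2
  step 2: slow=2, fast=4
  step 3: fast 4->5->None, no cycle

Cycle: no


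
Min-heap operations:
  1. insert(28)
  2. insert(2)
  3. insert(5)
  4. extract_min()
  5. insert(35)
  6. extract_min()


insert(28) -> [28]
insert(2) -> [2, 28]
insert(5) -> [2, 28, 5]
extract_min()->2, [5, 28]
insert(35) -> [5, 28, 35]
extract_min()->5, [28, 35]

Final heap: [28, 35]


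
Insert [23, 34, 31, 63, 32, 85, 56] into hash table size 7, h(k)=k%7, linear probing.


Insert 23: h=2 -> slot 2
Insert 34: h=6 -> slot 6
Insert 31: h=3 -> slot 3
Insert 63: h=0 -> slot 0
Insert 32: h=4 -> slot 4
Insert 85: h=1 -> slot 1
Insert 56: h=0, 5 probes -> slot 5

Table: [63, 85, 23, 31, 32, 56, 34]


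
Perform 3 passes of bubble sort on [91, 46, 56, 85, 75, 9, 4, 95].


Initial: [91, 46, 56, 85, 75, 9, 4, 95]
Pass 1: [46, 56, 85, 75, 9, 4, 91, 95] (6 swaps)
Pass 2: [46, 56, 75, 9, 4, 85, 91, 95] (3 swaps)
Pass 3: [46, 56, 9, 4, 75, 85, 91, 95] (2 swaps)

After 3 passes: [46, 56, 9, 4, 75, 85, 91, 95]


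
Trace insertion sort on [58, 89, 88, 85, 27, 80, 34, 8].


Initial: [58, 89, 88, 85, 27, 80, 34, 8]
Insert 89: [58, 89, 88, 85, 27, 80, 34, 8]
Insert 88: [58, 88, 89, 85, 27, 80, 34, 8]
Insert 85: [58, 85, 88, 89, 27, 80, 34, 8]
Insert 27: [27, 58, 85, 88, 89, 80, 34, 8]
Insert 80: [27, 58, 80, 85, 88, 89, 34, 8]
Insert 34: [27, 34, 58, 80, 85, 88, 89, 8]
Insert 8: [8, 27, 34, 58, 80, 85, 88, 89]

Sorted: [8, 27, 34, 58, 80, 85, 88, 89]


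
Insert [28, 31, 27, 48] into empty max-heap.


Insert 28: [28]
Insert 31: [31, 28]
Insert 27: [31, 28, 27]
Insert 48: [48, 31, 27, 28]

Final heap: [48, 31, 27, 28]


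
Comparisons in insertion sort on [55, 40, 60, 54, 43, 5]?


Algorithm: insertion sort
Input: [55, 40, 60, 54, 43, 5]
Sorted: [5, 40, 43, 54, 55, 60]

14


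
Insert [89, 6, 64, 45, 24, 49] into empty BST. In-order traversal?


Insert 89: root
Insert 6: L from 89
Insert 64: L from 89 -> R from 6
Insert 45: L from 89 -> R from 6 -> L from 64
Insert 24: L from 89 -> R from 6 -> L from 64 -> L from 45
Insert 49: L from 89 -> R from 6 -> L from 64 -> R from 45

In-order: [6, 24, 45, 49, 64, 89]


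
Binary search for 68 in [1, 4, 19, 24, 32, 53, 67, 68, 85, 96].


Step 1: lo=0, hi=9, mid=4, val=32
Step 2: lo=5, hi=9, mid=7, val=68

Found at index 7


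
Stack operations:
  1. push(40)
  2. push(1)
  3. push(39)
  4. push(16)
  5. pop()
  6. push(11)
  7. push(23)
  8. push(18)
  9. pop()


push(40) -> [40]
push(1) -> [40, 1]
push(39) -> [40, 1, 39]
push(16) -> [40, 1, 39, 16]
pop()->16, [40, 1, 39]
push(11) -> [40, 1, 39, 11]
push(23) -> [40, 1, 39, 11, 23]
push(18) -> [40, 1, 39, 11, 23, 18]
pop()->18, [40, 1, 39, 11, 23]

Final stack: [40, 1, 39, 11, 23]


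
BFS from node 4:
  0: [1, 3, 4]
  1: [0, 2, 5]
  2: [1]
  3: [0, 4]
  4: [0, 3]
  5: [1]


Visit 4, enqueue [0, 3]
Visit 0, enqueue [1]
Visit 3, enqueue []
Visit 1, enqueue [2, 5]
Visit 2, enqueue []
Visit 5, enqueue []

BFS order: [4, 0, 3, 1, 2, 5]


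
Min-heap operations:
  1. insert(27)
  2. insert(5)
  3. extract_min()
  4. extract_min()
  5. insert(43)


insert(27) -> [27]
insert(5) -> [5, 27]
extract_min()->5, [27]
extract_min()->27, []
insert(43) -> [43]

Final heap: [43]


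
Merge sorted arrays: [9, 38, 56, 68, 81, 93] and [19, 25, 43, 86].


Take 9 from A
Take 19 from B
Take 25 from B
Take 38 from A
Take 43 from B
Take 56 from A
Take 68 from A
Take 81 from A
Take 86 from B

Merged: [9, 19, 25, 38, 43, 56, 68, 81, 86, 93]


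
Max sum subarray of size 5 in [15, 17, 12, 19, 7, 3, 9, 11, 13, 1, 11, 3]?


[0:5]: 70
[1:6]: 58
[2:7]: 50
[3:8]: 49
[4:9]: 43
[5:10]: 37
[6:11]: 45
[7:12]: 39

Max: 70 at [0:5]


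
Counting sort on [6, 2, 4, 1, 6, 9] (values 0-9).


Input: [6, 2, 4, 1, 6, 9]
Counts: [0, 1, 1, 0, 1, 0, 2, 0, 0, 1]

Sorted: [1, 2, 4, 6, 6, 9]


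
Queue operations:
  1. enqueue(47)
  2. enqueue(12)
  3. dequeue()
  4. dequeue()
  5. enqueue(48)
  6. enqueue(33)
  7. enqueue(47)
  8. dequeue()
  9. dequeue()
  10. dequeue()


enqueue(47) -> [47]
enqueue(12) -> [47, 12]
dequeue()->47, [12]
dequeue()->12, []
enqueue(48) -> [48]
enqueue(33) -> [48, 33]
enqueue(47) -> [48, 33, 47]
dequeue()->48, [33, 47]
dequeue()->33, [47]
dequeue()->47, []

Final queue: []


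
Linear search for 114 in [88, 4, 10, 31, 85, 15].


i=0: 88!=114
i=1: 4!=114
i=2: 10!=114
i=3: 31!=114
i=4: 85!=114
i=5: 15!=114

Not found, 6 comps


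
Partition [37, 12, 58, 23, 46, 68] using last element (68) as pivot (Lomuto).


Pivot: 68
  37 <= 68: advance i (no swap)
  12 <= 68: advance i (no swap)
  58 <= 68: advance i (no swap)
  23 <= 68: advance i (no swap)
  46 <= 68: advance i (no swap)
Place pivot at 5: [37, 12, 58, 23, 46, 68]

Partitioned: [37, 12, 58, 23, 46, 68]


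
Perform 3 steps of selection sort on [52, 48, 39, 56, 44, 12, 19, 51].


Initial: [52, 48, 39, 56, 44, 12, 19, 51]
Step 1: min=12 at 5
  Swap: [12, 48, 39, 56, 44, 52, 19, 51]
Step 2: min=19 at 6
  Swap: [12, 19, 39, 56, 44, 52, 48, 51]
Step 3: min=39 at 2
  Swap: [12, 19, 39, 56, 44, 52, 48, 51]

After 3 steps: [12, 19, 39, 56, 44, 52, 48, 51]


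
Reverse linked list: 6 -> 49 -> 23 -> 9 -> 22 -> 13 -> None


Step 1: curr=6, set curr.next=prev(None) | reversed so far: 6
Step 2: curr=49, set curr.next=prev(6) | reversed so far: 49 -> 6
Step 3: curr=23, set curr.next=prev(49) | reversed so far: 23 -> 49 -> 6
Step 4: curr=9, set curr.next=prev(23) | reversed so far: 9 -> 23 -> 49 -> 6
Step 5: curr=22, set curr.next=prev(9) | reversed so far: 22 -> 9 -> 23 -> 49 -> 6
Step 6: curr=13, set curr.next=prev(22) | reversed so far: 13 -> 22 -> 9 -> 23 -> 49 -> 6

13 -> 22 -> 9 -> 23 -> 49 -> 6 -> None


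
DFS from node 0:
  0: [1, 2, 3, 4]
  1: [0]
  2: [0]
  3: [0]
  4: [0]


Visit 0, push [4, 3, 2, 1]
Visit 1, push []
Visit 2, push []
Visit 3, push []
Visit 4, push []

DFS order: [0, 1, 2, 3, 4]


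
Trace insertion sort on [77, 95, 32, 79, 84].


Initial: [77, 95, 32, 79, 84]
Insert 95: [77, 95, 32, 79, 84]
Insert 32: [32, 77, 95, 79, 84]
Insert 79: [32, 77, 79, 95, 84]
Insert 84: [32, 77, 79, 84, 95]

Sorted: [32, 77, 79, 84, 95]


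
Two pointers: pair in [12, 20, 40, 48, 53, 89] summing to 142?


lo=0(12)+hi=5(89)=101
lo=1(20)+hi=5(89)=109
lo=2(40)+hi=5(89)=129
lo=3(48)+hi=5(89)=137
lo=4(53)+hi=5(89)=142

Yes: 53+89=142


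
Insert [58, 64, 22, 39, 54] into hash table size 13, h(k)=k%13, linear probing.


Insert 58: h=6 -> slot 6
Insert 64: h=12 -> slot 12
Insert 22: h=9 -> slot 9
Insert 39: h=0 -> slot 0
Insert 54: h=2 -> slot 2

Table: [39, None, 54, None, None, None, 58, None, None, 22, None, None, 64]


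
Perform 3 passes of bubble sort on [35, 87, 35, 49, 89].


Initial: [35, 87, 35, 49, 89]
Pass 1: [35, 35, 49, 87, 89] (2 swaps)
Pass 2: [35, 35, 49, 87, 89] (0 swaps)
Pass 3: [35, 35, 49, 87, 89] (0 swaps)

After 3 passes: [35, 35, 49, 87, 89]


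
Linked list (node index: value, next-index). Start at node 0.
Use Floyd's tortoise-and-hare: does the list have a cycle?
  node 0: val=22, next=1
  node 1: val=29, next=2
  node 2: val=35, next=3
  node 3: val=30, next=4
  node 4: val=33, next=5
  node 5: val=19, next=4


Floyd's tortoise (slow, +1) and hare (fast, +2):
  init: slow=0, fast=0
  step 1: slow=1, fast=2
  step 2: slow=2, fast=4
  step 3: slow=3, fast=4
  step 4: slow=4, fast=4
  slow == fast at node 4: cycle detected

Cycle: yes


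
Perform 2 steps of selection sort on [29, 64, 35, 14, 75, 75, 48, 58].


Initial: [29, 64, 35, 14, 75, 75, 48, 58]
Step 1: min=14 at 3
  Swap: [14, 64, 35, 29, 75, 75, 48, 58]
Step 2: min=29 at 3
  Swap: [14, 29, 35, 64, 75, 75, 48, 58]

After 2 steps: [14, 29, 35, 64, 75, 75, 48, 58]


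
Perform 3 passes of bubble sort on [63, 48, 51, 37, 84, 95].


Initial: [63, 48, 51, 37, 84, 95]
Pass 1: [48, 51, 37, 63, 84, 95] (3 swaps)
Pass 2: [48, 37, 51, 63, 84, 95] (1 swaps)
Pass 3: [37, 48, 51, 63, 84, 95] (1 swaps)

After 3 passes: [37, 48, 51, 63, 84, 95]


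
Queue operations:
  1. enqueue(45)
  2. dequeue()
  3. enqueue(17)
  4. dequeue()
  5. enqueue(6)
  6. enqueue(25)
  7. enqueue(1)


enqueue(45) -> [45]
dequeue()->45, []
enqueue(17) -> [17]
dequeue()->17, []
enqueue(6) -> [6]
enqueue(25) -> [6, 25]
enqueue(1) -> [6, 25, 1]

Final queue: [6, 25, 1]


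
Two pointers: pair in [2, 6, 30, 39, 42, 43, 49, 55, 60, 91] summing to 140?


lo=0(2)+hi=9(91)=93
lo=1(6)+hi=9(91)=97
lo=2(30)+hi=9(91)=121
lo=3(39)+hi=9(91)=130
lo=4(42)+hi=9(91)=133
lo=5(43)+hi=9(91)=134
lo=6(49)+hi=9(91)=140

Yes: 49+91=140


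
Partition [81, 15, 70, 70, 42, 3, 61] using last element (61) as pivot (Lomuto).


Pivot: 61
  15 <= 61: swap -> [15, 81, 70, 70, 42, 3, 61]
  42 <= 61: swap -> [15, 42, 70, 70, 81, 3, 61]
  3 <= 61: swap -> [15, 42, 3, 70, 81, 70, 61]
Place pivot at 3: [15, 42, 3, 61, 81, 70, 70]

Partitioned: [15, 42, 3, 61, 81, 70, 70]


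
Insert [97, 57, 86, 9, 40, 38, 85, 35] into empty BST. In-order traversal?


Insert 97: root
Insert 57: L from 97
Insert 86: L from 97 -> R from 57
Insert 9: L from 97 -> L from 57
Insert 40: L from 97 -> L from 57 -> R from 9
Insert 38: L from 97 -> L from 57 -> R from 9 -> L from 40
Insert 85: L from 97 -> R from 57 -> L from 86
Insert 35: L from 97 -> L from 57 -> R from 9 -> L from 40 -> L from 38

In-order: [9, 35, 38, 40, 57, 85, 86, 97]


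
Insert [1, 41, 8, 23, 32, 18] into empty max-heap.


Insert 1: [1]
Insert 41: [41, 1]
Insert 8: [41, 1, 8]
Insert 23: [41, 23, 8, 1]
Insert 32: [41, 32, 8, 1, 23]
Insert 18: [41, 32, 18, 1, 23, 8]

Final heap: [41, 32, 18, 1, 23, 8]


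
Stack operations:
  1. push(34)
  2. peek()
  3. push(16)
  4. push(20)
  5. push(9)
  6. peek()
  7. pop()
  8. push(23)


push(34) -> [34]
peek()->34
push(16) -> [34, 16]
push(20) -> [34, 16, 20]
push(9) -> [34, 16, 20, 9]
peek()->9
pop()->9, [34, 16, 20]
push(23) -> [34, 16, 20, 23]

Final stack: [34, 16, 20, 23]


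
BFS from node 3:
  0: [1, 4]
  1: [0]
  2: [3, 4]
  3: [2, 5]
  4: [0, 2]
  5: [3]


Visit 3, enqueue [2, 5]
Visit 2, enqueue [4]
Visit 5, enqueue []
Visit 4, enqueue [0]
Visit 0, enqueue [1]
Visit 1, enqueue []

BFS order: [3, 2, 5, 4, 0, 1]


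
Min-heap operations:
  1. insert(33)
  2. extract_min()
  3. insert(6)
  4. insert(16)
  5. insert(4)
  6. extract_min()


insert(33) -> [33]
extract_min()->33, []
insert(6) -> [6]
insert(16) -> [6, 16]
insert(4) -> [4, 16, 6]
extract_min()->4, [6, 16]

Final heap: [6, 16]


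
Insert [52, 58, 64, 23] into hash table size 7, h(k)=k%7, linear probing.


Insert 52: h=3 -> slot 3
Insert 58: h=2 -> slot 2
Insert 64: h=1 -> slot 1
Insert 23: h=2, 2 probes -> slot 4

Table: [None, 64, 58, 52, 23, None, None]


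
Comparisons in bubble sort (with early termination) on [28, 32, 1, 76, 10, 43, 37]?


Algorithm: bubble sort (with early termination)
Input: [28, 32, 1, 76, 10, 43, 37]
Sorted: [1, 10, 28, 32, 37, 43, 76]

18


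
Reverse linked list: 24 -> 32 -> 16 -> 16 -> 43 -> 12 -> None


Step 1: curr=24, set curr.next=prev(None) | reversed so far: 24
Step 2: curr=32, set curr.next=prev(24) | reversed so far: 32 -> 24
Step 3: curr=16, set curr.next=prev(32) | reversed so far: 16 -> 32 -> 24
Step 4: curr=16, set curr.next=prev(16) | reversed so far: 16 -> 16 -> 32 -> 24
Step 5: curr=43, set curr.next=prev(16) | reversed so far: 43 -> 16 -> 16 -> 32 -> 24
Step 6: curr=12, set curr.next=prev(43) | reversed so far: 12 -> 43 -> 16 -> 16 -> 32 -> 24

12 -> 43 -> 16 -> 16 -> 32 -> 24 -> None


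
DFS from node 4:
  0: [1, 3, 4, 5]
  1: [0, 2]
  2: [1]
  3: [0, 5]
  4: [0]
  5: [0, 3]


Visit 4, push [0]
Visit 0, push [5, 3, 1]
Visit 1, push [2]
Visit 2, push []
Visit 3, push [5]
Visit 5, push []

DFS order: [4, 0, 1, 2, 3, 5]


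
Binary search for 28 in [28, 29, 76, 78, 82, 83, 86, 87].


Step 1: lo=0, hi=7, mid=3, val=78
Step 2: lo=0, hi=2, mid=1, val=29
Step 3: lo=0, hi=0, mid=0, val=28

Found at index 0


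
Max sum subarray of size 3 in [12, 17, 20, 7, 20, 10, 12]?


[0:3]: 49
[1:4]: 44
[2:5]: 47
[3:6]: 37
[4:7]: 42

Max: 49 at [0:3]


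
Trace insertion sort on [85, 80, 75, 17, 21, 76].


Initial: [85, 80, 75, 17, 21, 76]
Insert 80: [80, 85, 75, 17, 21, 76]
Insert 75: [75, 80, 85, 17, 21, 76]
Insert 17: [17, 75, 80, 85, 21, 76]
Insert 21: [17, 21, 75, 80, 85, 76]
Insert 76: [17, 21, 75, 76, 80, 85]

Sorted: [17, 21, 75, 76, 80, 85]


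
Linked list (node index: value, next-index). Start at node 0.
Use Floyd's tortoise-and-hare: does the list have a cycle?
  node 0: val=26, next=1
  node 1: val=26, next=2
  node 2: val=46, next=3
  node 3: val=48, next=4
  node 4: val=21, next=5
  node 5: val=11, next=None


Floyd's tortoise (slow, +1) and hare (fast, +2):
  init: slow=0, fast=0
  step 1: slow=1, fast=2
  step 2: slow=2, fast=4
  step 3: fast 4->5->None, no cycle

Cycle: no


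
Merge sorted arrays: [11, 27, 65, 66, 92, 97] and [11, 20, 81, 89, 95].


Take 11 from A
Take 11 from B
Take 20 from B
Take 27 from A
Take 65 from A
Take 66 from A
Take 81 from B
Take 89 from B
Take 92 from A
Take 95 from B

Merged: [11, 11, 20, 27, 65, 66, 81, 89, 92, 95, 97]


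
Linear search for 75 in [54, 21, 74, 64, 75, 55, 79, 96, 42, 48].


i=0: 54!=75
i=1: 21!=75
i=2: 74!=75
i=3: 64!=75
i=4: 75==75 found!

Found at 4, 5 comps


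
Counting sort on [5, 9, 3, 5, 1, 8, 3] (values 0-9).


Input: [5, 9, 3, 5, 1, 8, 3]
Counts: [0, 1, 0, 2, 0, 2, 0, 0, 1, 1]

Sorted: [1, 3, 3, 5, 5, 8, 9]


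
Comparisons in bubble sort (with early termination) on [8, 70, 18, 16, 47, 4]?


Algorithm: bubble sort (with early termination)
Input: [8, 70, 18, 16, 47, 4]
Sorted: [4, 8, 16, 18, 47, 70]

15


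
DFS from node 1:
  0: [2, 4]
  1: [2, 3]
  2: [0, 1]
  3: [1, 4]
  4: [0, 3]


Visit 1, push [3, 2]
Visit 2, push [0]
Visit 0, push [4]
Visit 4, push [3]
Visit 3, push []

DFS order: [1, 2, 0, 4, 3]


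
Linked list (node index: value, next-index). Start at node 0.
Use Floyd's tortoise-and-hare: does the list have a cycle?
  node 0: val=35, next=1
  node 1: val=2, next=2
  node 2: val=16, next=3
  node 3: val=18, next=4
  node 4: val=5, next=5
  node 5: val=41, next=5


Floyd's tortoise (slow, +1) and hare (fast, +2):
  init: slow=0, fast=0
  step 1: slow=1, fast=2
  step 2: slow=2, fast=4
  step 3: slow=3, fast=5
  step 4: slow=4, fast=5
  step 5: slow=5, fast=5
  slow == fast at node 5: cycle detected

Cycle: yes


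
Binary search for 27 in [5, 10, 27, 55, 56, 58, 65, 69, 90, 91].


Step 1: lo=0, hi=9, mid=4, val=56
Step 2: lo=0, hi=3, mid=1, val=10
Step 3: lo=2, hi=3, mid=2, val=27

Found at index 2


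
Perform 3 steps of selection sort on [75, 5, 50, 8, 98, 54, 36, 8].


Initial: [75, 5, 50, 8, 98, 54, 36, 8]
Step 1: min=5 at 1
  Swap: [5, 75, 50, 8, 98, 54, 36, 8]
Step 2: min=8 at 3
  Swap: [5, 8, 50, 75, 98, 54, 36, 8]
Step 3: min=8 at 7
  Swap: [5, 8, 8, 75, 98, 54, 36, 50]

After 3 steps: [5, 8, 8, 75, 98, 54, 36, 50]


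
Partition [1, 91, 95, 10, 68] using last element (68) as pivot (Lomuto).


Pivot: 68
  1 <= 68: advance i (no swap)
  10 <= 68: swap -> [1, 10, 95, 91, 68]
Place pivot at 2: [1, 10, 68, 91, 95]

Partitioned: [1, 10, 68, 91, 95]


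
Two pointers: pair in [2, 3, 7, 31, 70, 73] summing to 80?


lo=0(2)+hi=5(73)=75
lo=1(3)+hi=5(73)=76
lo=2(7)+hi=5(73)=80

Yes: 7+73=80


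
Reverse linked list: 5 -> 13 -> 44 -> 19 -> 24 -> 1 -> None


Step 1: curr=5, set curr.next=prev(None) | reversed so far: 5
Step 2: curr=13, set curr.next=prev(5) | reversed so far: 13 -> 5
Step 3: curr=44, set curr.next=prev(13) | reversed so far: 44 -> 13 -> 5
Step 4: curr=19, set curr.next=prev(44) | reversed so far: 19 -> 44 -> 13 -> 5
Step 5: curr=24, set curr.next=prev(19) | reversed so far: 24 -> 19 -> 44 -> 13 -> 5
Step 6: curr=1, set curr.next=prev(24) | reversed so far: 1 -> 24 -> 19 -> 44 -> 13 -> 5

1 -> 24 -> 19 -> 44 -> 13 -> 5 -> None


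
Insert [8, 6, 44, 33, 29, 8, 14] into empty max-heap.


Insert 8: [8]
Insert 6: [8, 6]
Insert 44: [44, 6, 8]
Insert 33: [44, 33, 8, 6]
Insert 29: [44, 33, 8, 6, 29]
Insert 8: [44, 33, 8, 6, 29, 8]
Insert 14: [44, 33, 14, 6, 29, 8, 8]

Final heap: [44, 33, 14, 6, 29, 8, 8]


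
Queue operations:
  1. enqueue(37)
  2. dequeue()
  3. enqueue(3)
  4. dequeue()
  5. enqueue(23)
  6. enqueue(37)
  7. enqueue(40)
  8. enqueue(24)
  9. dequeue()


enqueue(37) -> [37]
dequeue()->37, []
enqueue(3) -> [3]
dequeue()->3, []
enqueue(23) -> [23]
enqueue(37) -> [23, 37]
enqueue(40) -> [23, 37, 40]
enqueue(24) -> [23, 37, 40, 24]
dequeue()->23, [37, 40, 24]

Final queue: [37, 40, 24]


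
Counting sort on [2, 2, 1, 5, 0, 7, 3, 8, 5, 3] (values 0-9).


Input: [2, 2, 1, 5, 0, 7, 3, 8, 5, 3]
Counts: [1, 1, 2, 2, 0, 2, 0, 1, 1, 0]

Sorted: [0, 1, 2, 2, 3, 3, 5, 5, 7, 8]


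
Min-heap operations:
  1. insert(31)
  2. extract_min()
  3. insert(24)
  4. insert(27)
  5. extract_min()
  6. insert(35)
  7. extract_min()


insert(31) -> [31]
extract_min()->31, []
insert(24) -> [24]
insert(27) -> [24, 27]
extract_min()->24, [27]
insert(35) -> [27, 35]
extract_min()->27, [35]

Final heap: [35]


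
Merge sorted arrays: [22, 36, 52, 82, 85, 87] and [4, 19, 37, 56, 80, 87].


Take 4 from B
Take 19 from B
Take 22 from A
Take 36 from A
Take 37 from B
Take 52 from A
Take 56 from B
Take 80 from B
Take 82 from A
Take 85 from A
Take 87 from A

Merged: [4, 19, 22, 36, 37, 52, 56, 80, 82, 85, 87, 87]


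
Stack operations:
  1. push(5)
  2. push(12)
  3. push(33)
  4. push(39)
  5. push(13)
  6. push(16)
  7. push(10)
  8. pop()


push(5) -> [5]
push(12) -> [5, 12]
push(33) -> [5, 12, 33]
push(39) -> [5, 12, 33, 39]
push(13) -> [5, 12, 33, 39, 13]
push(16) -> [5, 12, 33, 39, 13, 16]
push(10) -> [5, 12, 33, 39, 13, 16, 10]
pop()->10, [5, 12, 33, 39, 13, 16]

Final stack: [5, 12, 33, 39, 13, 16]


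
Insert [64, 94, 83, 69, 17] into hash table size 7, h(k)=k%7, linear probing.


Insert 64: h=1 -> slot 1
Insert 94: h=3 -> slot 3
Insert 83: h=6 -> slot 6
Insert 69: h=6, 1 probes -> slot 0
Insert 17: h=3, 1 probes -> slot 4

Table: [69, 64, None, 94, 17, None, 83]


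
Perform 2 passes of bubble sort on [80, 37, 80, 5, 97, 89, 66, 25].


Initial: [80, 37, 80, 5, 97, 89, 66, 25]
Pass 1: [37, 80, 5, 80, 89, 66, 25, 97] (5 swaps)
Pass 2: [37, 5, 80, 80, 66, 25, 89, 97] (3 swaps)

After 2 passes: [37, 5, 80, 80, 66, 25, 89, 97]


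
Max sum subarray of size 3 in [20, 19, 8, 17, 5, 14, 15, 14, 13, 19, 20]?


[0:3]: 47
[1:4]: 44
[2:5]: 30
[3:6]: 36
[4:7]: 34
[5:8]: 43
[6:9]: 42
[7:10]: 46
[8:11]: 52

Max: 52 at [8:11]


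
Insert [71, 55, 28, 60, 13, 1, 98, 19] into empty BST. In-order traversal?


Insert 71: root
Insert 55: L from 71
Insert 28: L from 71 -> L from 55
Insert 60: L from 71 -> R from 55
Insert 13: L from 71 -> L from 55 -> L from 28
Insert 1: L from 71 -> L from 55 -> L from 28 -> L from 13
Insert 98: R from 71
Insert 19: L from 71 -> L from 55 -> L from 28 -> R from 13

In-order: [1, 13, 19, 28, 55, 60, 71, 98]


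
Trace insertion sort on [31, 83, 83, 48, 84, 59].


Initial: [31, 83, 83, 48, 84, 59]
Insert 83: [31, 83, 83, 48, 84, 59]
Insert 83: [31, 83, 83, 48, 84, 59]
Insert 48: [31, 48, 83, 83, 84, 59]
Insert 84: [31, 48, 83, 83, 84, 59]
Insert 59: [31, 48, 59, 83, 83, 84]

Sorted: [31, 48, 59, 83, 83, 84]


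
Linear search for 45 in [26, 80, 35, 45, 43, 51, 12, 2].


i=0: 26!=45
i=1: 80!=45
i=2: 35!=45
i=3: 45==45 found!

Found at 3, 4 comps


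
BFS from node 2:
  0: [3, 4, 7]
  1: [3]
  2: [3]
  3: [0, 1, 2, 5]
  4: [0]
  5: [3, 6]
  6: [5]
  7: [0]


Visit 2, enqueue [3]
Visit 3, enqueue [0, 1, 5]
Visit 0, enqueue [4, 7]
Visit 1, enqueue []
Visit 5, enqueue [6]
Visit 4, enqueue []
Visit 7, enqueue []
Visit 6, enqueue []

BFS order: [2, 3, 0, 1, 5, 4, 7, 6]


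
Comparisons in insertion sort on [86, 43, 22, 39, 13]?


Algorithm: insertion sort
Input: [86, 43, 22, 39, 13]
Sorted: [13, 22, 39, 43, 86]

10


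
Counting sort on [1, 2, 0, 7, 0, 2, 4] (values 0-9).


Input: [1, 2, 0, 7, 0, 2, 4]
Counts: [2, 1, 2, 0, 1, 0, 0, 1, 0, 0]

Sorted: [0, 0, 1, 2, 2, 4, 7]


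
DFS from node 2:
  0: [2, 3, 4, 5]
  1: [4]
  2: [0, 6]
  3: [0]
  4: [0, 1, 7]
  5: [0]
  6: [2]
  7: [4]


Visit 2, push [6, 0]
Visit 0, push [5, 4, 3]
Visit 3, push []
Visit 4, push [7, 1]
Visit 1, push []
Visit 7, push []
Visit 5, push []
Visit 6, push []

DFS order: [2, 0, 3, 4, 1, 7, 5, 6]


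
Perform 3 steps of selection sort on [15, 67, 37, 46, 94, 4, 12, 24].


Initial: [15, 67, 37, 46, 94, 4, 12, 24]
Step 1: min=4 at 5
  Swap: [4, 67, 37, 46, 94, 15, 12, 24]
Step 2: min=12 at 6
  Swap: [4, 12, 37, 46, 94, 15, 67, 24]
Step 3: min=15 at 5
  Swap: [4, 12, 15, 46, 94, 37, 67, 24]

After 3 steps: [4, 12, 15, 46, 94, 37, 67, 24]


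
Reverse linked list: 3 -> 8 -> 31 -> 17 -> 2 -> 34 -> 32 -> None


Step 1: curr=3, set curr.next=prev(None) | reversed so far: 3
Step 2: curr=8, set curr.next=prev(3) | reversed so far: 8 -> 3
Step 3: curr=31, set curr.next=prev(8) | reversed so far: 31 -> 8 -> 3
Step 4: curr=17, set curr.next=prev(31) | reversed so far: 17 -> 31 -> 8 -> 3
Step 5: curr=2, set curr.next=prev(17) | reversed so far: 2 -> 17 -> 31 -> 8 -> 3
Step 6: curr=34, set curr.next=prev(2) | reversed so far: 34 -> 2 -> 17 -> 31 -> 8 -> 3
Step 7: curr=32, set curr.next=prev(34) | reversed so far: 32 -> 34 -> 2 -> 17 -> 31 -> 8 -> 3

32 -> 34 -> 2 -> 17 -> 31 -> 8 -> 3 -> None


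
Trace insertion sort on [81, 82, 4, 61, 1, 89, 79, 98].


Initial: [81, 82, 4, 61, 1, 89, 79, 98]
Insert 82: [81, 82, 4, 61, 1, 89, 79, 98]
Insert 4: [4, 81, 82, 61, 1, 89, 79, 98]
Insert 61: [4, 61, 81, 82, 1, 89, 79, 98]
Insert 1: [1, 4, 61, 81, 82, 89, 79, 98]
Insert 89: [1, 4, 61, 81, 82, 89, 79, 98]
Insert 79: [1, 4, 61, 79, 81, 82, 89, 98]
Insert 98: [1, 4, 61, 79, 81, 82, 89, 98]

Sorted: [1, 4, 61, 79, 81, 82, 89, 98]


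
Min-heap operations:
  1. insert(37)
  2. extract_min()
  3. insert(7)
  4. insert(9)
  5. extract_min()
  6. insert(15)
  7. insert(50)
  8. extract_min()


insert(37) -> [37]
extract_min()->37, []
insert(7) -> [7]
insert(9) -> [7, 9]
extract_min()->7, [9]
insert(15) -> [9, 15]
insert(50) -> [9, 15, 50]
extract_min()->9, [15, 50]

Final heap: [15, 50]


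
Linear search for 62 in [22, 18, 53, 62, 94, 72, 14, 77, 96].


i=0: 22!=62
i=1: 18!=62
i=2: 53!=62
i=3: 62==62 found!

Found at 3, 4 comps


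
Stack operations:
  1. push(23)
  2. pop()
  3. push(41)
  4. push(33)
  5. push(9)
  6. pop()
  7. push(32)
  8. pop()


push(23) -> [23]
pop()->23, []
push(41) -> [41]
push(33) -> [41, 33]
push(9) -> [41, 33, 9]
pop()->9, [41, 33]
push(32) -> [41, 33, 32]
pop()->32, [41, 33]

Final stack: [41, 33]


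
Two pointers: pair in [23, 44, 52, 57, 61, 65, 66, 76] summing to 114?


lo=0(23)+hi=7(76)=99
lo=1(44)+hi=7(76)=120
lo=1(44)+hi=6(66)=110
lo=2(52)+hi=6(66)=118
lo=2(52)+hi=5(65)=117
lo=2(52)+hi=4(61)=113
lo=3(57)+hi=4(61)=118

No pair found


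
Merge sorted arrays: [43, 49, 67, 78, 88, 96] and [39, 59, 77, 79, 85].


Take 39 from B
Take 43 from A
Take 49 from A
Take 59 from B
Take 67 from A
Take 77 from B
Take 78 from A
Take 79 from B
Take 85 from B

Merged: [39, 43, 49, 59, 67, 77, 78, 79, 85, 88, 96]


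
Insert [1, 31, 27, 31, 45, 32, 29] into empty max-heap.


Insert 1: [1]
Insert 31: [31, 1]
Insert 27: [31, 1, 27]
Insert 31: [31, 31, 27, 1]
Insert 45: [45, 31, 27, 1, 31]
Insert 32: [45, 31, 32, 1, 31, 27]
Insert 29: [45, 31, 32, 1, 31, 27, 29]

Final heap: [45, 31, 32, 1, 31, 27, 29]


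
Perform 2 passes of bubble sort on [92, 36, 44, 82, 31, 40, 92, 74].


Initial: [92, 36, 44, 82, 31, 40, 92, 74]
Pass 1: [36, 44, 82, 31, 40, 92, 74, 92] (6 swaps)
Pass 2: [36, 44, 31, 40, 82, 74, 92, 92] (3 swaps)

After 2 passes: [36, 44, 31, 40, 82, 74, 92, 92]


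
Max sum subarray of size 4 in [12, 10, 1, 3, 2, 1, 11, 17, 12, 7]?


[0:4]: 26
[1:5]: 16
[2:6]: 7
[3:7]: 17
[4:8]: 31
[5:9]: 41
[6:10]: 47

Max: 47 at [6:10]


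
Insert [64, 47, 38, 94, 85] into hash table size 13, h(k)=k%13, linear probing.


Insert 64: h=12 -> slot 12
Insert 47: h=8 -> slot 8
Insert 38: h=12, 1 probes -> slot 0
Insert 94: h=3 -> slot 3
Insert 85: h=7 -> slot 7

Table: [38, None, None, 94, None, None, None, 85, 47, None, None, None, 64]


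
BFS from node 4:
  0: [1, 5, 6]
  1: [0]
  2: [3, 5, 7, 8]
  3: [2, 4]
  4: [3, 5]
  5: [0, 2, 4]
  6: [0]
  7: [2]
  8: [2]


Visit 4, enqueue [3, 5]
Visit 3, enqueue [2]
Visit 5, enqueue [0]
Visit 2, enqueue [7, 8]
Visit 0, enqueue [1, 6]
Visit 7, enqueue []
Visit 8, enqueue []
Visit 1, enqueue []
Visit 6, enqueue []

BFS order: [4, 3, 5, 2, 0, 7, 8, 1, 6]


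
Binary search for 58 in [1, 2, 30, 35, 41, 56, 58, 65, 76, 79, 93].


Step 1: lo=0, hi=10, mid=5, val=56
Step 2: lo=6, hi=10, mid=8, val=76
Step 3: lo=6, hi=7, mid=6, val=58

Found at index 6


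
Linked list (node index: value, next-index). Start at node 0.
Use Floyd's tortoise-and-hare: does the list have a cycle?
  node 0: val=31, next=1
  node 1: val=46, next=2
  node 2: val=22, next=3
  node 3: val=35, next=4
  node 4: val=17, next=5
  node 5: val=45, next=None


Floyd's tortoise (slow, +1) and hare (fast, +2):
  init: slow=0, fast=0
  step 1: slow=1, fast=2
  step 2: slow=2, fast=4
  step 3: fast 4->5->None, no cycle

Cycle: no


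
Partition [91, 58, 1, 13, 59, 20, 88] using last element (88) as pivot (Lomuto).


Pivot: 88
  58 <= 88: swap -> [58, 91, 1, 13, 59, 20, 88]
  1 <= 88: swap -> [58, 1, 91, 13, 59, 20, 88]
  13 <= 88: swap -> [58, 1, 13, 91, 59, 20, 88]
  59 <= 88: swap -> [58, 1, 13, 59, 91, 20, 88]
  20 <= 88: swap -> [58, 1, 13, 59, 20, 91, 88]
Place pivot at 5: [58, 1, 13, 59, 20, 88, 91]

Partitioned: [58, 1, 13, 59, 20, 88, 91]


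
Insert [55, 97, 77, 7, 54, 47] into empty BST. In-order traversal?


Insert 55: root
Insert 97: R from 55
Insert 77: R from 55 -> L from 97
Insert 7: L from 55
Insert 54: L from 55 -> R from 7
Insert 47: L from 55 -> R from 7 -> L from 54

In-order: [7, 47, 54, 55, 77, 97]


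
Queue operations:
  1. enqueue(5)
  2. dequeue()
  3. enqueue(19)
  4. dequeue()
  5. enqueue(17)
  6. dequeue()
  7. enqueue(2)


enqueue(5) -> [5]
dequeue()->5, []
enqueue(19) -> [19]
dequeue()->19, []
enqueue(17) -> [17]
dequeue()->17, []
enqueue(2) -> [2]

Final queue: [2]


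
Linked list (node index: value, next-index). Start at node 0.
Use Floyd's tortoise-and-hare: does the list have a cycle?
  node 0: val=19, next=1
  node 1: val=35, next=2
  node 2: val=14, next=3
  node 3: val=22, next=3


Floyd's tortoise (slow, +1) and hare (fast, +2):
  init: slow=0, fast=0
  step 1: slow=1, fast=2
  step 2: slow=2, fast=3
  step 3: slow=3, fast=3
  slow == fast at node 3: cycle detected

Cycle: yes


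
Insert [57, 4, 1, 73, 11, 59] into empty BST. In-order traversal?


Insert 57: root
Insert 4: L from 57
Insert 1: L from 57 -> L from 4
Insert 73: R from 57
Insert 11: L from 57 -> R from 4
Insert 59: R from 57 -> L from 73

In-order: [1, 4, 11, 57, 59, 73]


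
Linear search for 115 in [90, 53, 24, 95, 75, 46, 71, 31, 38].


i=0: 90!=115
i=1: 53!=115
i=2: 24!=115
i=3: 95!=115
i=4: 75!=115
i=5: 46!=115
i=6: 71!=115
i=7: 31!=115
i=8: 38!=115

Not found, 9 comps


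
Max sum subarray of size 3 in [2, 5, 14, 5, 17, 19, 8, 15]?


[0:3]: 21
[1:4]: 24
[2:5]: 36
[3:6]: 41
[4:7]: 44
[5:8]: 42

Max: 44 at [4:7]


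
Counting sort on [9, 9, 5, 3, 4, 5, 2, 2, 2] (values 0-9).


Input: [9, 9, 5, 3, 4, 5, 2, 2, 2]
Counts: [0, 0, 3, 1, 1, 2, 0, 0, 0, 2]

Sorted: [2, 2, 2, 3, 4, 5, 5, 9, 9]


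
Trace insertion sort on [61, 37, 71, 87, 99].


Initial: [61, 37, 71, 87, 99]
Insert 37: [37, 61, 71, 87, 99]
Insert 71: [37, 61, 71, 87, 99]
Insert 87: [37, 61, 71, 87, 99]
Insert 99: [37, 61, 71, 87, 99]

Sorted: [37, 61, 71, 87, 99]


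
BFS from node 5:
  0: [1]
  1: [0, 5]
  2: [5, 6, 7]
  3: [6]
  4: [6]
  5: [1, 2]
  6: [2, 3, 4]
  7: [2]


Visit 5, enqueue [1, 2]
Visit 1, enqueue [0]
Visit 2, enqueue [6, 7]
Visit 0, enqueue []
Visit 6, enqueue [3, 4]
Visit 7, enqueue []
Visit 3, enqueue []
Visit 4, enqueue []

BFS order: [5, 1, 2, 0, 6, 7, 3, 4]


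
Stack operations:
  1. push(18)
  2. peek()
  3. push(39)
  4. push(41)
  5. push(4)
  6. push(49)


push(18) -> [18]
peek()->18
push(39) -> [18, 39]
push(41) -> [18, 39, 41]
push(4) -> [18, 39, 41, 4]
push(49) -> [18, 39, 41, 4, 49]

Final stack: [18, 39, 41, 4, 49]


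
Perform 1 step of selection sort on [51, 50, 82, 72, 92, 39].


Initial: [51, 50, 82, 72, 92, 39]
Step 1: min=39 at 5
  Swap: [39, 50, 82, 72, 92, 51]

After 1 step: [39, 50, 82, 72, 92, 51]


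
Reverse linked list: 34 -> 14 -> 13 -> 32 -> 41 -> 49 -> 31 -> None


Step 1: curr=34, set curr.next=prev(None) | reversed so far: 34
Step 2: curr=14, set curr.next=prev(34) | reversed so far: 14 -> 34
Step 3: curr=13, set curr.next=prev(14) | reversed so far: 13 -> 14 -> 34
Step 4: curr=32, set curr.next=prev(13) | reversed so far: 32 -> 13 -> 14 -> 34
Step 5: curr=41, set curr.next=prev(32) | reversed so far: 41 -> 32 -> 13 -> 14 -> 34
Step 6: curr=49, set curr.next=prev(41) | reversed so far: 49 -> 41 -> 32 -> 13 -> 14 -> 34
Step 7: curr=31, set curr.next=prev(49) | reversed so far: 31 -> 49 -> 41 -> 32 -> 13 -> 14 -> 34

31 -> 49 -> 41 -> 32 -> 13 -> 14 -> 34 -> None


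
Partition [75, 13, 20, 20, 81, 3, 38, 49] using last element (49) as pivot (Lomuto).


Pivot: 49
  13 <= 49: swap -> [13, 75, 20, 20, 81, 3, 38, 49]
  20 <= 49: swap -> [13, 20, 75, 20, 81, 3, 38, 49]
  20 <= 49: swap -> [13, 20, 20, 75, 81, 3, 38, 49]
  3 <= 49: swap -> [13, 20, 20, 3, 81, 75, 38, 49]
  38 <= 49: swap -> [13, 20, 20, 3, 38, 75, 81, 49]
Place pivot at 5: [13, 20, 20, 3, 38, 49, 81, 75]

Partitioned: [13, 20, 20, 3, 38, 49, 81, 75]


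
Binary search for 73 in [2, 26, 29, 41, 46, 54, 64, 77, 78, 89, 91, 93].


Step 1: lo=0, hi=11, mid=5, val=54
Step 2: lo=6, hi=11, mid=8, val=78
Step 3: lo=6, hi=7, mid=6, val=64
Step 4: lo=7, hi=7, mid=7, val=77

Not found


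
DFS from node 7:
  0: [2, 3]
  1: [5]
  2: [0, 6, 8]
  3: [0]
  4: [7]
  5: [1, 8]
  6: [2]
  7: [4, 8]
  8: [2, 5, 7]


Visit 7, push [8, 4]
Visit 4, push []
Visit 8, push [5, 2]
Visit 2, push [6, 0]
Visit 0, push [3]
Visit 3, push []
Visit 6, push []
Visit 5, push [1]
Visit 1, push []

DFS order: [7, 4, 8, 2, 0, 3, 6, 5, 1]


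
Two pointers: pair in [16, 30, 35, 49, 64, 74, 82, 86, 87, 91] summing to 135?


lo=0(16)+hi=9(91)=107
lo=1(30)+hi=9(91)=121
lo=2(35)+hi=9(91)=126
lo=3(49)+hi=9(91)=140
lo=3(49)+hi=8(87)=136
lo=3(49)+hi=7(86)=135

Yes: 49+86=135


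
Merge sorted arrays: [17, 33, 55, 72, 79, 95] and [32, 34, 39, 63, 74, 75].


Take 17 from A
Take 32 from B
Take 33 from A
Take 34 from B
Take 39 from B
Take 55 from A
Take 63 from B
Take 72 from A
Take 74 from B
Take 75 from B

Merged: [17, 32, 33, 34, 39, 55, 63, 72, 74, 75, 79, 95]


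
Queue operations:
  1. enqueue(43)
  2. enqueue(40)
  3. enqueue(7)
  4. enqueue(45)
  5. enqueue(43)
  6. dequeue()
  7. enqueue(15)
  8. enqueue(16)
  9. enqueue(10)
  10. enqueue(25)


enqueue(43) -> [43]
enqueue(40) -> [43, 40]
enqueue(7) -> [43, 40, 7]
enqueue(45) -> [43, 40, 7, 45]
enqueue(43) -> [43, 40, 7, 45, 43]
dequeue()->43, [40, 7, 45, 43]
enqueue(15) -> [40, 7, 45, 43, 15]
enqueue(16) -> [40, 7, 45, 43, 15, 16]
enqueue(10) -> [40, 7, 45, 43, 15, 16, 10]
enqueue(25) -> [40, 7, 45, 43, 15, 16, 10, 25]

Final queue: [40, 7, 45, 43, 15, 16, 10, 25]


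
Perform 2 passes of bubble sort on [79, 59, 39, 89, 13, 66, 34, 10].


Initial: [79, 59, 39, 89, 13, 66, 34, 10]
Pass 1: [59, 39, 79, 13, 66, 34, 10, 89] (6 swaps)
Pass 2: [39, 59, 13, 66, 34, 10, 79, 89] (5 swaps)

After 2 passes: [39, 59, 13, 66, 34, 10, 79, 89]


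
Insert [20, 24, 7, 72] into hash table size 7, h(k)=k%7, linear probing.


Insert 20: h=6 -> slot 6
Insert 24: h=3 -> slot 3
Insert 7: h=0 -> slot 0
Insert 72: h=2 -> slot 2

Table: [7, None, 72, 24, None, None, 20]


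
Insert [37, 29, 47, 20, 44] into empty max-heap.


Insert 37: [37]
Insert 29: [37, 29]
Insert 47: [47, 29, 37]
Insert 20: [47, 29, 37, 20]
Insert 44: [47, 44, 37, 20, 29]

Final heap: [47, 44, 37, 20, 29]


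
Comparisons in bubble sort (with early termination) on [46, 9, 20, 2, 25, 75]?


Algorithm: bubble sort (with early termination)
Input: [46, 9, 20, 2, 25, 75]
Sorted: [2, 9, 20, 25, 46, 75]

14
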